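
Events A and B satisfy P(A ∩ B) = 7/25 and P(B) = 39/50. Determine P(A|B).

P(A|B) = P(A ∩ B) / P(B)
= (7/25) / (39/50)
= 14/39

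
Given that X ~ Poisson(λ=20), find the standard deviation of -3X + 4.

For X ~ Poisson(λ=20):
Var(X) = 20
SD(X) = √(Var(X)) = √(20) = 2 \sqrt{5}
SD(-3X + 4) = |-3| × SD(X) = 3 × 2 \sqrt{5} = 6 \sqrt{5}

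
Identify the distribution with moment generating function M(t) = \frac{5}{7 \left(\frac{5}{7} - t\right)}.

The MGF M(t) = \frac{5}{7 \left(\frac{5}{7} - t\right)} is the standard form for the Exponential distribution.
Comparing with the known MGF formula identifies: Exponential(rate λ=5/7)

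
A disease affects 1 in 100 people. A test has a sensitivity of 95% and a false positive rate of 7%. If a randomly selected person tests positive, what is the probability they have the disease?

Let D = the rare event, + = positive/flagged.
P(D) = 1/100
P(+|D) = 95/100 = 19/20
P(+|D') = 7/100
P(+) = P(+|D)P(D) + P(+|D')P(D')
     = \frac{19}{20} × \frac{1}{100} + \frac{7}{100} × \frac{99}{100}
     = \frac{197}{2500}
P(D|+) = P(+|D)P(D)/P(+) = \frac{95}{788}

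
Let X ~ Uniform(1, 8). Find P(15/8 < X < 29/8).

P(15/8 < X < 29/8) = ∫_{15/8}^{29/8} f(x) dx
where f(x) = \frac{1}{7}
= \frac{1}{4}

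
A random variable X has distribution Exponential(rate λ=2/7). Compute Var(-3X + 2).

For X ~ Exponential(rate λ=2/7):
Var(X) = \frac{49}{4}
Var(-3X + 2) = (-3)² × Var(X) = 9 × \frac{49}{4} = \frac{441}{4}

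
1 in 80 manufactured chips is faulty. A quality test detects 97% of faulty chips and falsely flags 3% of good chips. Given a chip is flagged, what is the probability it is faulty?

Let D = the rare event, + = positive/flagged.
P(D) = 1/80
P(+|D) = 97/100
P(+|D') = 3/100
P(+) = P(+|D)P(D) + P(+|D')P(D')
     = \frac{97}{100} × \frac{1}{80} + \frac{3}{100} × \frac{79}{80}
     = \frac{167}{4000}
P(D|+) = P(+|D)P(D)/P(+) = \frac{97}{334}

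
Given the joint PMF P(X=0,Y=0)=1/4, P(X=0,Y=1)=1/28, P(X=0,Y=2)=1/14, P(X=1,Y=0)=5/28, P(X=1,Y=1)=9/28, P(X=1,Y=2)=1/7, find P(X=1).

P(X=1) = P(X=1,Y=0) + P(X=1,Y=1) + P(X=1,Y=2)
= 5/28 + 9/28 + 1/7
= 9/14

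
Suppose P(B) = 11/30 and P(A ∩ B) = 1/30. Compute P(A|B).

P(A|B) = P(A ∩ B) / P(B)
= (1/30) / (11/30)
= 1/11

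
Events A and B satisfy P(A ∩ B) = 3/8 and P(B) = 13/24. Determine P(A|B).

P(A|B) = P(A ∩ B) / P(B)
= (3/8) / (13/24)
= 9/13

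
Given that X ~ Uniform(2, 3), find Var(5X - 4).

For X ~ Uniform(2, 3):
Var(X) = \frac{1}{12}
Var(5X - 4) = (5)² × Var(X) = 25 × \frac{1}{12} = \frac{25}{12}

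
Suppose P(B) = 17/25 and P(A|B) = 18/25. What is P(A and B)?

By definition, P(A|B) = P(A ∩ B) / P(B)
So P(A ∩ B) = P(A|B) × P(B)
= 18/25 × 17/25
= 306/625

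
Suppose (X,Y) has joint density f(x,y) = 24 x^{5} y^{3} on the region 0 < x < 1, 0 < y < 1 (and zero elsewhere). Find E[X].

E[X] = ∫_0^1 ∫_0^1 x × f(x,y) dy dx
= ∫_0^1 ∫_0^1 x × (24 x^{5} y^{3}) dy dx
= \frac{6}{7}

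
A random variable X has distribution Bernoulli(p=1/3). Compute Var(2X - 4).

For X ~ Bernoulli(p=1/3):
Var(X) = \frac{2}{9}
Var(2X - 4) = (2)² × Var(X) = 4 × \frac{2}{9} = \frac{8}{9}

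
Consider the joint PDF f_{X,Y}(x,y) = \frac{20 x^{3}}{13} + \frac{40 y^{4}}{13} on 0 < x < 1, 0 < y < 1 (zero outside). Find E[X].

E[X] = ∫_0^1 ∫_0^1 x × f(x,y) dy dx
= ∫_0^1 ∫_0^1 x × (\frac{20 x^{3}}{13} + \frac{40 y^{4}}{13}) dy dx
= \frac{8}{13}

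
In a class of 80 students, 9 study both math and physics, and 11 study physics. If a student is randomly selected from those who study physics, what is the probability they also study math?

P(A ∩ B) = 9/80
P(B) = 11/80
P(A|B) = P(A ∩ B) / P(B) = (9/80) / (11/80) = 9/11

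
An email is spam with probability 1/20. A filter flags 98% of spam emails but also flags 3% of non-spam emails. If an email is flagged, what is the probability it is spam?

Let D = the rare event, + = positive/flagged.
P(D) = 1/20
P(+|D) = 98/100 = 49/50
P(+|D') = 3/100
P(+) = P(+|D)P(D) + P(+|D')P(D')
     = \frac{49}{50} × \frac{1}{20} + \frac{3}{100} × \frac{19}{20}
     = \frac{31}{400}
P(D|+) = P(+|D)P(D)/P(+) = \frac{98}{155}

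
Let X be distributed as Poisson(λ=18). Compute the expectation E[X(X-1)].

E[X(X-1)] = E[X² - X] = E[X²] - E[X]
E[X] = 18
E[X²] = Var(X) + (E[X])² = 18 + (18)² = 342
E[X(X-1)] = 342 - 18 = 324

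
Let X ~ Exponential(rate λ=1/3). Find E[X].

For X ~ Exponential(rate λ=1/3), the expected value is:
E[X] = 3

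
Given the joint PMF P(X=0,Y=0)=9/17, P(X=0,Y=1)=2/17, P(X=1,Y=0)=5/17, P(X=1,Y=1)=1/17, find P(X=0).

P(X=0) = P(X=0,Y=0) + P(X=0,Y=1)
= 9/17 + 2/17
= 11/17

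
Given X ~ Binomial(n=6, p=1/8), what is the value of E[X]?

For X ~ Binomial(n=6, p=1/8), the expected value is:
E[X] = \frac{3}{4}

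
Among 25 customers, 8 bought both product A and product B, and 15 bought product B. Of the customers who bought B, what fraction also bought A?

P(A ∩ B) = 8/25
P(B) = 15/25 = 3/5
P(A|B) = P(A ∩ B) / P(B) = (8/25) / (3/5) = 8/15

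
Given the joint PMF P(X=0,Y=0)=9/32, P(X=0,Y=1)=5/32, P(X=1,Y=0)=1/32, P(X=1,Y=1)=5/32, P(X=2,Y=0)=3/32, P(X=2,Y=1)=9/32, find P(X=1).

P(X=1) = P(X=1,Y=0) + P(X=1,Y=1)
= 1/32 + 5/32
= 3/16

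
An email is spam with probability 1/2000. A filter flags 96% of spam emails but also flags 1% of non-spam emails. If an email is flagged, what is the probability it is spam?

Let D = the rare event, + = positive/flagged.
P(D) = 1/2000
P(+|D) = 96/100 = 24/25
P(+|D') = 1/100
P(+) = P(+|D)P(D) + P(+|D')P(D')
     = \frac{24}{25} × \frac{1}{2000} + \frac{1}{100} × \frac{1999}{2000}
     = \frac{419}{40000}
P(D|+) = P(+|D)P(D)/P(+) = \frac{96}{2095}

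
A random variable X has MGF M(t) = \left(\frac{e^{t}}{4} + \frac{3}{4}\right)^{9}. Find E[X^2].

To find E[X^2], compute M^(2)(0):
M^(1)(t) = \frac{9 \left(\frac{e^{t}}{4} + \frac{3}{4}\right)^{8} e^{t}}{4}
M^(2)(t) = \frac{9 \left(\frac{e^{t}}{4} + \frac{3}{4}\right)^{8} e^{t}}{4} + \frac{9 \left(\frac{e^{t}}{4} + \frac{3}{4}\right)^{7} e^{2 t}}{2}
M^(2)(0) = \frac{27}{4}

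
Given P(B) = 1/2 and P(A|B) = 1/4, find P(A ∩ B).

By definition, P(A|B) = P(A ∩ B) / P(B)
So P(A ∩ B) = P(A|B) × P(B)
= 1/4 × 1/2
= 1/8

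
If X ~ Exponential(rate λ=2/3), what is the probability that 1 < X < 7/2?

P(1 < X < 7/2) = ∫_{1}^{7/2} f(x) dx
where f(x) = \frac{2 e^{- \frac{2 x}{3}}}{3}
= - \frac{1 - e^{\frac{5}{3}}}{e^{\frac{7}{3}}}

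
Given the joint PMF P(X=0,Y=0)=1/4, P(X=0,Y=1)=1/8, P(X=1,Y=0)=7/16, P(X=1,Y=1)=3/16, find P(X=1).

P(X=1) = P(X=1,Y=0) + P(X=1,Y=1)
= 7/16 + 3/16
= 5/8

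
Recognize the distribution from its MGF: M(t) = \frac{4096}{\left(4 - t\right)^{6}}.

The MGF M(t) = \frac{4096}{\left(4 - t\right)^{6}} is the standard form for the Gamma distribution.
Comparing with the known MGF formula identifies: Gamma(shape α=6, rate β=4)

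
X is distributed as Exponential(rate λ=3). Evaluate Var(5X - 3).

For X ~ Exponential(rate λ=3):
Var(X) = \frac{1}{9}
Var(5X - 3) = (5)² × Var(X) = 25 × \frac{1}{9} = \frac{25}{9}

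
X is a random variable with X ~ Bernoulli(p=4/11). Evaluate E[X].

For X ~ Bernoulli(p=4/11), the expected value is:
E[X] = \frac{4}{11}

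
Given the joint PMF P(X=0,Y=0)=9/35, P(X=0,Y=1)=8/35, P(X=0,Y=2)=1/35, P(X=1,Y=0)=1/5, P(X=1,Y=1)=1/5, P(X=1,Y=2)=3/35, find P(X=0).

P(X=0) = P(X=0,Y=0) + P(X=0,Y=1) + P(X=0,Y=2)
= 9/35 + 8/35 + 1/35
= 18/35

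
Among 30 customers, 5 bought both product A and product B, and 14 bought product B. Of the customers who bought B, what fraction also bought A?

P(A ∩ B) = 5/30 = 1/6
P(B) = 14/30 = 7/15
P(A|B) = P(A ∩ B) / P(B) = (1/6) / (7/15) = 5/14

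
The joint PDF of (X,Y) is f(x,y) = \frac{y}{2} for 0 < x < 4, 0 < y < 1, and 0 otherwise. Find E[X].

f_X(x) = ∫_0^1 \frac{y}{2} dy = \frac{1}{4}
E[X] = ∫_0^4 x × (\frac{1}{4}) dx = 2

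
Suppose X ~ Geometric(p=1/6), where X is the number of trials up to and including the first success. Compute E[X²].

Using the identity E[X²] = Var(X) + (E[X])²:
E[X] = 6
Var(X) = 30
E[X²] = 30 + (6)²
= 66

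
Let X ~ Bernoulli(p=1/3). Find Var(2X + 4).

For X ~ Bernoulli(p=1/3):
Var(X) = \frac{2}{9}
Var(2X + 4) = (2)² × Var(X) = 4 × \frac{2}{9} = \frac{8}{9}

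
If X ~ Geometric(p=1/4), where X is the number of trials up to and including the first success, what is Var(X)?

For X ~ Geometric(p=1/4), where X is the number of trials up to and including the first success:
Var(X) = 12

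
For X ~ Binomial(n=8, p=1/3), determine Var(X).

For X ~ Binomial(n=8, p=1/3):
Var(X) = \frac{16}{9}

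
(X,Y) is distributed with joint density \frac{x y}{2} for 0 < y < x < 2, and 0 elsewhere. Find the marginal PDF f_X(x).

f_X(x) = ∫_0^x \frac{x y}{2} dy = \frac{x^{3}}{4}
for 0 < x < 2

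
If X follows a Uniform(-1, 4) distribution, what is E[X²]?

Using the identity E[X²] = Var(X) + (E[X])²:
E[X] = \frac{3}{2}
Var(X) = \frac{25}{12}
E[X²] = \frac{25}{12} + (\frac{3}{2})²
= \frac{13}{3}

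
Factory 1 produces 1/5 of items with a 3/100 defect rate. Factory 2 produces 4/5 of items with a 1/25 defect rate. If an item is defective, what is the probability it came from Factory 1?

Using Bayes' theorem:
P(F1) = 1/5, P(D|F1) = 3/100
P(F2) = 4/5, P(D|F2) = 1/25
P(D) = P(D|F1)P(F1) + P(D|F2)P(F2)
     = \frac{19}{500}
P(F1|D) = P(D|F1)P(F1) / P(D)
= \frac{3}{19}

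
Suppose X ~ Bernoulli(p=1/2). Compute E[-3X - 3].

For X ~ Bernoulli(p=1/2):
E[X] = \frac{1}{2}
E[-3X - 3] = -3 × E[X] - 3 = - \frac{9}{2}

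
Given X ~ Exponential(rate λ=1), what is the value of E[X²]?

Using the identity E[X²] = Var(X) + (E[X])²:
E[X] = 1
Var(X) = 1
E[X²] = 1 + (1)²
= 2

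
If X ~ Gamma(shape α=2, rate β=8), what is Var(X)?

For X ~ Gamma(shape α=2, rate β=8):
Var(X) = \frac{1}{32}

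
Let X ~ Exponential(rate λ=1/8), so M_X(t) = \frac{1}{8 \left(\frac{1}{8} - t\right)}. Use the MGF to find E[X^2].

To find E[X^2], compute M^(2)(0):
M^(1)(t) = \frac{1}{8 \left(\frac{1}{8} - t\right)^{2}}
M^(2)(t) = \frac{1}{4 \left(\frac{1}{8} - t\right)^{3}}
M^(2)(0) = 128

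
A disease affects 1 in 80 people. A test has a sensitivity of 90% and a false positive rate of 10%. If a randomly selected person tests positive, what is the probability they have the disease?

Let D = the rare event, + = positive/flagged.
P(D) = 1/80
P(+|D) = 90/100 = 9/10
P(+|D') = 10/100 = 1/10
P(+) = P(+|D)P(D) + P(+|D')P(D')
     = \frac{9}{10} × \frac{1}{80} + \frac{1}{10} × \frac{79}{80}
     = \frac{11}{100}
P(D|+) = P(+|D)P(D)/P(+) = \frac{9}{88}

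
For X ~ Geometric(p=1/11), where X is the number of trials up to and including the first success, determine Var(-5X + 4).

For X ~ Geometric(p=1/11), where X is the number of trials up to and including the first success:
Var(X) = 110
Var(-5X + 4) = (-5)² × Var(X) = 25 × 110 = 2750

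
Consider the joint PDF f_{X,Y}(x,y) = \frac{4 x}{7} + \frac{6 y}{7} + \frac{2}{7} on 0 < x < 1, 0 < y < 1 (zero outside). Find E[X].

E[X] = ∫_0^1 ∫_0^1 x × f(x,y) dy dx
= ∫_0^1 ∫_0^1 x × (\frac{4 x}{7} + \frac{6 y}{7} + \frac{2}{7}) dy dx
= \frac{23}{42}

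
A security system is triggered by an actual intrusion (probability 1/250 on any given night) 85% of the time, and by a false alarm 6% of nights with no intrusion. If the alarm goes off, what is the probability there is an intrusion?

Let D = the rare event, + = positive/flagged.
P(D) = 1/250
P(+|D) = 85/100 = 17/20
P(+|D') = 6/100 = 3/50
P(+) = P(+|D)P(D) + P(+|D')P(D')
     = \frac{17}{20} × \frac{1}{250} + \frac{3}{50} × \frac{249}{250}
     = \frac{1579}{25000}
P(D|+) = P(+|D)P(D)/P(+) = \frac{85}{1579}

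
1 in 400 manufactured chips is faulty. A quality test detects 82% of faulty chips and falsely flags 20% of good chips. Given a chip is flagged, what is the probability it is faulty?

Let D = the rare event, + = positive/flagged.
P(D) = 1/400
P(+|D) = 82/100 = 41/50
P(+|D') = 20/100 = 1/5
P(+) = P(+|D)P(D) + P(+|D')P(D')
     = \frac{41}{50} × \frac{1}{400} + \frac{1}{5} × \frac{399}{400}
     = \frac{4031}{20000}
P(D|+) = P(+|D)P(D)/P(+) = \frac{41}{4031}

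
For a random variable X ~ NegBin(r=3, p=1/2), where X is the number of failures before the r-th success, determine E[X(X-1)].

E[X(X-1)] = E[X² - X] = E[X²] - E[X]
E[X] = 3
E[X²] = Var(X) + (E[X])² = 6 + (3)² = 15
E[X(X-1)] = 15 - 3 = 12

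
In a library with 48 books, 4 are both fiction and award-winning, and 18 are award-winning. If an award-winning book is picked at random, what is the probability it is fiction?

P(A ∩ B) = 4/48 = 1/12
P(B) = 18/48 = 3/8
P(A|B) = P(A ∩ B) / P(B) = (1/12) / (3/8) = 2/9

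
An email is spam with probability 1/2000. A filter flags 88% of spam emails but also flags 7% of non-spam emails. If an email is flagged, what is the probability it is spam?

Let D = the rare event, + = positive/flagged.
P(D) = 1/2000
P(+|D) = 88/100 = 22/25
P(+|D') = 7/100
P(+) = P(+|D)P(D) + P(+|D')P(D')
     = \frac{22}{25} × \frac{1}{2000} + \frac{7}{100} × \frac{1999}{2000}
     = \frac{14081}{200000}
P(D|+) = P(+|D)P(D)/P(+) = \frac{88}{14081}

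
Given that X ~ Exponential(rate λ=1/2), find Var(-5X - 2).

For X ~ Exponential(rate λ=1/2):
Var(X) = 4
Var(-5X - 2) = (-5)² × Var(X) = 25 × 4 = 100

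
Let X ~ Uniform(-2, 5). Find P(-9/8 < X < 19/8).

P(-9/8 < X < 19/8) = ∫_{-9/8}^{19/8} f(x) dx
where f(x) = \frac{1}{7}
= \frac{1}{2}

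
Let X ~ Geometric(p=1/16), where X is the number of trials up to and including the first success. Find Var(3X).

For X ~ Geometric(p=1/16), where X is the number of trials up to and including the first success:
Var(X) = 240
Var(3X) = (3)² × Var(X) = 9 × 240 = 2160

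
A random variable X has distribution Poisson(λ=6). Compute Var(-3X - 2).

For X ~ Poisson(λ=6):
Var(X) = 6
Var(-3X - 2) = (-3)² × Var(X) = 9 × 6 = 54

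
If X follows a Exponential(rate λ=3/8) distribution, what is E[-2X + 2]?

For X ~ Exponential(rate λ=3/8):
E[X] = \frac{8}{3}
E[-2X + 2] = -2 × E[X] + 2 = - \frac{10}{3}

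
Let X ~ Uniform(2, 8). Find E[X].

For X ~ Uniform(2, 8), the expected value is:
E[X] = 5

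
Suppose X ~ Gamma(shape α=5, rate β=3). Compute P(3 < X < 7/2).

P(3 < X < 7/2) = ∫_{3}^{7/2} f(x) dx
where f(x) = \frac{81 x^{4} e^{- 3 x}}{8}
= - \frac{98051}{128 e^{\frac{21}{2}}} + \frac{3563}{8 e^{9}}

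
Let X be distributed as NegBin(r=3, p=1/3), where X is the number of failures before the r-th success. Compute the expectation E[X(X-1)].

E[X(X-1)] = E[X² - X] = E[X²] - E[X]
E[X] = 6
E[X²] = Var(X) + (E[X])² = 18 + (6)² = 54
E[X(X-1)] = 54 - 6 = 48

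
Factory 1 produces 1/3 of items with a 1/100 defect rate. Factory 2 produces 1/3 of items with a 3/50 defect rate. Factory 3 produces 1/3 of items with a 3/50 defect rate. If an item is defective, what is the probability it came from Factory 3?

Using Bayes' theorem:
P(F1) = 1/3, P(D|F1) = 1/100
P(F2) = 1/3, P(D|F2) = 3/50
P(F3) = 1/3, P(D|F3) = 3/50
P(D) = P(D|F1)P(F1) + P(D|F2)P(F2) + P(D|F3)P(F3)
     = \frac{13}{300}
P(F3|D) = P(D|F3)P(F3) / P(D)
= \frac{6}{13}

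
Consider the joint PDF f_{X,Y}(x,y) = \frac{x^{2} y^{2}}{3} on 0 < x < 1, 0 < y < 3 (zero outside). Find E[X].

f_X(x) = ∫_0^3 \frac{x^{2} y^{2}}{3} dy = 3 x^{2}
E[X] = ∫_0^1 x × (3 x^{2}) dx = \frac{3}{4}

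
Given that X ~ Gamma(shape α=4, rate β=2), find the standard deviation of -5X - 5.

For X ~ Gamma(shape α=4, rate β=2):
Var(X) = 1
SD(X) = √(Var(X)) = √(1) = 1
SD(-5X - 5) = |-5| × SD(X) = 5 × 1 = 5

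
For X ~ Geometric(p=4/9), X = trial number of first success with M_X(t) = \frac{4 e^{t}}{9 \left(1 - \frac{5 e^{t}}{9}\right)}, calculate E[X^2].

To find E[X^2], compute M^(2)(0):
M^(1)(t) = \frac{4 e^{t}}{9 \left(1 - \frac{5 e^{t}}{9}\right)} + \frac{20 e^{2 t}}{81 \left(1 - \frac{5 e^{t}}{9}\right)^{2}}
M^(2)(t) = \frac{4 e^{t}}{9 \left(1 - \frac{5 e^{t}}{9}\right)} + \frac{20 e^{2 t}}{27 \left(1 - \frac{5 e^{t}}{9}\right)^{2}} + \frac{200 e^{3 t}}{729 \left(1 - \frac{5 e^{t}}{9}\right)^{3}}
M^(2)(0) = \frac{63}{8}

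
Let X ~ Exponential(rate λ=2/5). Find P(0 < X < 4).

P(0 < X < 4) = ∫_{0}^{4} f(x) dx
where f(x) = \frac{2 e^{- \frac{2 x}{5}}}{5}
= 1 - e^{- \frac{8}{5}}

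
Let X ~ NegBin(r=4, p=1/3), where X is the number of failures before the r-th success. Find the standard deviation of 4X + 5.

For X ~ NegBin(r=4, p=1/3), where X is the number of failures before the r-th success:
Var(X) = 24
SD(X) = √(Var(X)) = √(24) = 2 \sqrt{6}
SD(4X + 5) = |4| × SD(X) = 4 × 2 \sqrt{6} = 8 \sqrt{6}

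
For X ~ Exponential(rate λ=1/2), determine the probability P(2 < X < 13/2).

P(2 < X < 13/2) = ∫_{2}^{13/2} f(x) dx
where f(x) = \frac{e^{- \frac{x}{2}}}{2}
= - \frac{1}{e^{\frac{13}{4}}} + e^{-1}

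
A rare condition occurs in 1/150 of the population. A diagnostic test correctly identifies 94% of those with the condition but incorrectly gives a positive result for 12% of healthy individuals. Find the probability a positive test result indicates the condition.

Let D = the rare event, + = positive/flagged.
P(D) = 1/150
P(+|D) = 94/100 = 47/50
P(+|D') = 12/100 = 3/25
P(+) = P(+|D)P(D) + P(+|D')P(D')
     = \frac{47}{50} × \frac{1}{150} + \frac{3}{25} × \frac{149}{150}
     = \frac{941}{7500}
P(D|+) = P(+|D)P(D)/P(+) = \frac{47}{941}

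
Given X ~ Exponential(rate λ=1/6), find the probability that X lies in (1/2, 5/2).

P(1/2 < X < 5/2) = ∫_{1/2}^{5/2} f(x) dx
where f(x) = \frac{e^{- \frac{x}{6}}}{6}
= - \frac{1 - e^{\frac{1}{3}}}{e^{\frac{5}{12}}}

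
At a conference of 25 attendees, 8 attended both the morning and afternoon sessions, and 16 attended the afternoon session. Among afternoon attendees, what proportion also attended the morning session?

P(A ∩ B) = 8/25
P(B) = 16/25
P(A|B) = P(A ∩ B) / P(B) = (8/25) / (16/25) = 1/2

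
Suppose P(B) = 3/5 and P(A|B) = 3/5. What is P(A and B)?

By definition, P(A|B) = P(A ∩ B) / P(B)
So P(A ∩ B) = P(A|B) × P(B)
= 3/5 × 3/5
= 9/25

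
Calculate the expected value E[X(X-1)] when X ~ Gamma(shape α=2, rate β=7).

E[X(X-1)] = E[X² - X] = E[X²] - E[X]
E[X] = \frac{2}{7}
E[X²] = Var(X) + (E[X])² = \frac{2}{49} + (\frac{2}{7})² = \frac{6}{49}
E[X(X-1)] = \frac{6}{49} - \frac{2}{7} = - \frac{8}{49}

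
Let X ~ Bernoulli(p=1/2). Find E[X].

For X ~ Bernoulli(p=1/2), the expected value is:
E[X] = \frac{1}{2}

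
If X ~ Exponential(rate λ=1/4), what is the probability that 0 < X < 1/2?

P(0 < X < 1/2) = ∫_{0}^{1/2} f(x) dx
where f(x) = \frac{e^{- \frac{x}{4}}}{4}
= 1 - e^{- \frac{1}{8}}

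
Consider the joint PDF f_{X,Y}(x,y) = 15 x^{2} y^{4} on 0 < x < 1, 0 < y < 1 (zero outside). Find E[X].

E[X] = ∫_0^1 ∫_0^1 x × f(x,y) dy dx
= ∫_0^1 ∫_0^1 x × (15 x^{2} y^{4}) dy dx
= \frac{3}{4}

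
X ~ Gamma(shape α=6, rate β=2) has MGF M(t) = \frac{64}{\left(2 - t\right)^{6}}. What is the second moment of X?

To find E[X^2], compute M^(2)(0):
M^(1)(t) = \frac{384}{\left(2 - t\right)^{7}}
M^(2)(t) = \frac{2688}{\left(2 - t\right)^{8}}
M^(2)(0) = \frac{21}{2}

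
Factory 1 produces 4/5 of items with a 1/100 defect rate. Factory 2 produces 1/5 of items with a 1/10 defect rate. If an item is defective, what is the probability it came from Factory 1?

Using Bayes' theorem:
P(F1) = 4/5, P(D|F1) = 1/100
P(F2) = 1/5, P(D|F2) = 1/10
P(D) = P(D|F1)P(F1) + P(D|F2)P(F2)
     = \frac{7}{250}
P(F1|D) = P(D|F1)P(F1) / P(D)
= \frac{2}{7}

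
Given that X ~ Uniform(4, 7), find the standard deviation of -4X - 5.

For X ~ Uniform(4, 7):
Var(X) = \frac{3}{4}
SD(X) = √(Var(X)) = √(\frac{3}{4}) = \frac{\sqrt{3}}{2}
SD(-4X - 5) = |-4| × SD(X) = 4 × \frac{\sqrt{3}}{2} = 2 \sqrt{3}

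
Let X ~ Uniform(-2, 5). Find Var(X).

For X ~ Uniform(-2, 5):
Var(X) = \frac{49}{12}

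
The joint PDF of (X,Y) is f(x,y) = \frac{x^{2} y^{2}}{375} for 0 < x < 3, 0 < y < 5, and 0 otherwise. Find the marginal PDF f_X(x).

f_X(x) = ∫_0^5 f(x,y) dy
= ∫_0^5 \frac{x^{2} y^{2}}{375} dy
= \frac{x^{2}}{9} for 0 < x < 3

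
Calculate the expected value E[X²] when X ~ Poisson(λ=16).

Using the identity E[X²] = Var(X) + (E[X])²:
E[X] = 16
Var(X) = 16
E[X²] = 16 + (16)²
= 272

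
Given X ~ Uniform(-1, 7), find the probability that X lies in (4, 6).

P(4 < X < 6) = ∫_{4}^{6} f(x) dx
where f(x) = \frac{1}{8}
= \frac{1}{4}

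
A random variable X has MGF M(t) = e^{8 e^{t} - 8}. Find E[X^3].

To find E[X^3], compute M^(3)(0):
M^(1)(t) = 8 e^{t} e^{8 e^{t} - 8}
M^(2)(t) = 64 e^{2 t} e^{8 e^{t} - 8} + 8 e^{t} e^{8 e^{t} - 8}
M^(3)(t) = 512 e^{3 t} e^{8 e^{t} - 8} + 192 e^{2 t} e^{8 e^{t} - 8} + 8 e^{t} e^{8 e^{t} - 8}
M^(3)(0) = 712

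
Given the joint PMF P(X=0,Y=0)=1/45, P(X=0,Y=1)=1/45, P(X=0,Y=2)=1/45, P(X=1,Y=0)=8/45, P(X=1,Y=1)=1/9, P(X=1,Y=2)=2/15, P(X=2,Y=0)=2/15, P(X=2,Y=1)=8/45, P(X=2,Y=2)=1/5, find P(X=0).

P(X=0) = P(X=0,Y=0) + P(X=0,Y=1) + P(X=0,Y=2)
= 1/45 + 1/45 + 1/45
= 1/15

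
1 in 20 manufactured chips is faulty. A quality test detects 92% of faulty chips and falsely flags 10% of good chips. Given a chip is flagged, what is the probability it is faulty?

Let D = the rare event, + = positive/flagged.
P(D) = 1/20
P(+|D) = 92/100 = 23/25
P(+|D') = 10/100 = 1/10
P(+) = P(+|D)P(D) + P(+|D')P(D')
     = \frac{23}{25} × \frac{1}{20} + \frac{1}{10} × \frac{19}{20}
     = \frac{141}{1000}
P(D|+) = P(+|D)P(D)/P(+) = \frac{46}{141}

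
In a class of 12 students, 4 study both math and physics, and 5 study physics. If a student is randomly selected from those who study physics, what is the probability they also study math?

P(A ∩ B) = 4/12 = 1/3
P(B) = 5/12
P(A|B) = P(A ∩ B) / P(B) = (1/3) / (5/12) = 4/5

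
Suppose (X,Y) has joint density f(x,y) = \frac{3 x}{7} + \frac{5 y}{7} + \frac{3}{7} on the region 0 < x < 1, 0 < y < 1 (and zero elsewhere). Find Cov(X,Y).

E[XY] = ∫∫ xy × f(x,y) dx dy = \frac{25}{84}
E[X] = \frac{15}{28}
E[Y] = \frac{47}{84}
Cov(X,Y) = E[XY] - E[X]E[Y] = - \frac{5}{2352}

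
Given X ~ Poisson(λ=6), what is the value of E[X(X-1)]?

E[X(X-1)] = E[X² - X] = E[X²] - E[X]
E[X] = 6
E[X²] = Var(X) + (E[X])² = 6 + (6)² = 42
E[X(X-1)] = 42 - 6 = 36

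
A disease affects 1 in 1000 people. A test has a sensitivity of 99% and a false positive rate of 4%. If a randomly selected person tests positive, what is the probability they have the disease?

Let D = the rare event, + = positive/flagged.
P(D) = 1/1000
P(+|D) = 99/100
P(+|D') = 4/100 = 1/25
P(+) = P(+|D)P(D) + P(+|D')P(D')
     = \frac{99}{100} × \frac{1}{1000} + \frac{1}{25} × \frac{999}{1000}
     = \frac{819}{20000}
P(D|+) = P(+|D)P(D)/P(+) = \frac{11}{455}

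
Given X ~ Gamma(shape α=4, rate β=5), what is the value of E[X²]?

Using the identity E[X²] = Var(X) + (E[X])²:
E[X] = \frac{4}{5}
Var(X) = \frac{4}{25}
E[X²] = \frac{4}{25} + (\frac{4}{5})²
= \frac{4}{5}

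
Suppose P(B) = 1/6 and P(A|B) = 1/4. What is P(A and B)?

By definition, P(A|B) = P(A ∩ B) / P(B)
So P(A ∩ B) = P(A|B) × P(B)
= 1/4 × 1/6
= 1/24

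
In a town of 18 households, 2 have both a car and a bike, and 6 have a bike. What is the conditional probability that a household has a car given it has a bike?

P(A ∩ B) = 2/18 = 1/9
P(B) = 6/18 = 1/3
P(A|B) = P(A ∩ B) / P(B) = (1/9) / (1/3) = 1/3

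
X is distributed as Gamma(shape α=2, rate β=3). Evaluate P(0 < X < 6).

P(0 < X < 6) = ∫_{0}^{6} f(x) dx
where f(x) = 9 x e^{- 3 x}
= 1 - \frac{19}{e^{18}}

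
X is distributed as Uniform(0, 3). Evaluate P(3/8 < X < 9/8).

P(3/8 < X < 9/8) = ∫_{3/8}^{9/8} f(x) dx
where f(x) = \frac{1}{3}
= \frac{1}{4}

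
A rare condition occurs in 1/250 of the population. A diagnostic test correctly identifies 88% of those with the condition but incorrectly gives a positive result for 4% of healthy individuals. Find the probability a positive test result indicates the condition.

Let D = the rare event, + = positive/flagged.
P(D) = 1/250
P(+|D) = 88/100 = 22/25
P(+|D') = 4/100 = 1/25
P(+) = P(+|D)P(D) + P(+|D')P(D')
     = \frac{22}{25} × \frac{1}{250} + \frac{1}{25} × \frac{249}{250}
     = \frac{271}{6250}
P(D|+) = P(+|D)P(D)/P(+) = \frac{22}{271}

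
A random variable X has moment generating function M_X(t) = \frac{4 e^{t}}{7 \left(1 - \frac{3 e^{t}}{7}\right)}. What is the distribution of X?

The MGF M(t) = \frac{4 e^{t}}{7 \left(1 - \frac{3 e^{t}}{7}\right)} is the standard form for the Geometric distribution.
Comparing with the known MGF formula identifies: Geometric(p=4/7), X = trial number of first success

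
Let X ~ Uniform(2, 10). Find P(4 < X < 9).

P(4 < X < 9) = ∫_{4}^{9} f(x) dx
where f(x) = \frac{1}{8}
= \frac{5}{8}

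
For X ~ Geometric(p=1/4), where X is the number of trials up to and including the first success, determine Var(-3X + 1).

For X ~ Geometric(p=1/4), where X is the number of trials up to and including the first success:
Var(X) = 12
Var(-3X + 1) = (-3)² × Var(X) = 9 × 12 = 108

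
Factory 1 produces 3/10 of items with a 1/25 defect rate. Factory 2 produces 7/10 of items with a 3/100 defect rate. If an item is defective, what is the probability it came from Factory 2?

Using Bayes' theorem:
P(F1) = 3/10, P(D|F1) = 1/25
P(F2) = 7/10, P(D|F2) = 3/100
P(D) = P(D|F1)P(F1) + P(D|F2)P(F2)
     = \frac{33}{1000}
P(F2|D) = P(D|F2)P(F2) / P(D)
= \frac{7}{11}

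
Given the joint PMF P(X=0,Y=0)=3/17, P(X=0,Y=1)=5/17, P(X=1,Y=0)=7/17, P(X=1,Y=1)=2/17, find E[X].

First find marginal of X:
P(X=0) = 8/17
P(X=1) = 9/17
E[X] = 0 × 8/17 + 1 × 9/17 = 9/17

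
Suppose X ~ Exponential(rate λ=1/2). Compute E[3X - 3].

For X ~ Exponential(rate λ=1/2):
E[X] = 2
E[3X - 3] = 3 × E[X] - 3 = 3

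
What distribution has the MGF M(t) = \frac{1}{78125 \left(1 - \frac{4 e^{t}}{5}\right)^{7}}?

The MGF M(t) = \frac{1}{78125 \left(1 - \frac{4 e^{t}}{5}\right)^{7}} is the standard form for the NegativeBinomial distribution.
Comparing with the known MGF formula identifies: NegBin(r=7, p=1/5), X = failures before r-th success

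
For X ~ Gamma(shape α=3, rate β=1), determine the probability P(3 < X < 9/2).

P(3 < X < 9/2) = ∫_{3}^{9/2} f(x) dx
where f(x) = \frac{x^{2} e^{- x}}{2}
= - \frac{125}{8 e^{\frac{9}{2}}} + \frac{17}{2 e^{3}}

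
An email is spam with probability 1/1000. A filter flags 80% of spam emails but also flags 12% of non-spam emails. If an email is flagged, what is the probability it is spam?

Let D = the rare event, + = positive/flagged.
P(D) = 1/1000
P(+|D) = 80/100 = 4/5
P(+|D') = 12/100 = 3/25
P(+) = P(+|D)P(D) + P(+|D')P(D')
     = \frac{4}{5} × \frac{1}{1000} + \frac{3}{25} × \frac{999}{1000}
     = \frac{3017}{25000}
P(D|+) = P(+|D)P(D)/P(+) = \frac{20}{3017}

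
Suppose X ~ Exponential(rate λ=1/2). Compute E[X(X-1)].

E[X(X-1)] = E[X² - X] = E[X²] - E[X]
E[X] = 2
E[X²] = Var(X) + (E[X])² = 4 + (2)² = 8
E[X(X-1)] = 8 - 2 = 6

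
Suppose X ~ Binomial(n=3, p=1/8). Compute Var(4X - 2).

For X ~ Binomial(n=3, p=1/8):
Var(X) = \frac{21}{64}
Var(4X - 2) = (4)² × Var(X) = 16 × \frac{21}{64} = \frac{21}{4}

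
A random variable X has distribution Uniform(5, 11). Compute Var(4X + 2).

For X ~ Uniform(5, 11):
Var(X) = 3
Var(4X + 2) = (4)² × Var(X) = 16 × 3 = 48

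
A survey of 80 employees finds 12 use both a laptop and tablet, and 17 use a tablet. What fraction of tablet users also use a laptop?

P(A ∩ B) = 12/80 = 3/20
P(B) = 17/80
P(A|B) = P(A ∩ B) / P(B) = (3/20) / (17/80) = 12/17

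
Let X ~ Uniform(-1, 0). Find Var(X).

For X ~ Uniform(-1, 0):
Var(X) = \frac{1}{12}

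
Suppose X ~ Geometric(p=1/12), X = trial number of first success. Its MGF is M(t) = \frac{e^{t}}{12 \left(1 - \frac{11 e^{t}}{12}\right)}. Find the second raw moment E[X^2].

To find E[X^2], compute M^(2)(0):
M^(1)(t) = \frac{e^{t}}{12 \left(1 - \frac{11 e^{t}}{12}\right)} + \frac{11 e^{2 t}}{144 \left(1 - \frac{11 e^{t}}{12}\right)^{2}}
M^(2)(t) = \frac{e^{t}}{12 \left(1 - \frac{11 e^{t}}{12}\right)} + \frac{11 e^{2 t}}{48 \left(1 - \frac{11 e^{t}}{12}\right)^{2}} + \frac{121 e^{3 t}}{864 \left(1 - \frac{11 e^{t}}{12}\right)^{3}}
M^(2)(0) = 276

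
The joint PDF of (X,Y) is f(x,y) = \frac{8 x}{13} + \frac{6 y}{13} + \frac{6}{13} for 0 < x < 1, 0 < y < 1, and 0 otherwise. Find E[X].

E[X] = ∫_0^1 ∫_0^1 x × f(x,y) dy dx
= ∫_0^1 ∫_0^1 x × (\frac{8 x}{13} + \frac{6 y}{13} + \frac{6}{13}) dy dx
= \frac{43}{78}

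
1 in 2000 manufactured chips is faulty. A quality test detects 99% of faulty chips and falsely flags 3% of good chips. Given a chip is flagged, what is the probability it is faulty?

Let D = the rare event, + = positive/flagged.
P(D) = 1/2000
P(+|D) = 99/100
P(+|D') = 3/100
P(+) = P(+|D)P(D) + P(+|D')P(D')
     = \frac{99}{100} × \frac{1}{2000} + \frac{3}{100} × \frac{1999}{2000}
     = \frac{381}{12500}
P(D|+) = P(+|D)P(D)/P(+) = \frac{33}{2032}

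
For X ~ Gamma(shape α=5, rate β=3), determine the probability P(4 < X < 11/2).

P(4 < X < 11/2) = ∫_{4}^{11/2} f(x) dx
where f(x) = \frac{81 x^{4} e^{- 3 x}}{8}
= - \frac{510803}{128 e^{\frac{33}{2}}} + \frac{1237}{e^{12}}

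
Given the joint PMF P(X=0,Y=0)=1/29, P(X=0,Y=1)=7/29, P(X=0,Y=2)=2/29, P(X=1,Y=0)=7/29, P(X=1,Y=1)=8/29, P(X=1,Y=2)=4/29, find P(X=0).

P(X=0) = P(X=0,Y=0) + P(X=0,Y=1) + P(X=0,Y=2)
= 1/29 + 7/29 + 2/29
= 10/29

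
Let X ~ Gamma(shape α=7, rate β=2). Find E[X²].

Using the identity E[X²] = Var(X) + (E[X])²:
E[X] = \frac{7}{2}
Var(X) = \frac{7}{4}
E[X²] = \frac{7}{4} + (\frac{7}{2})²
= 14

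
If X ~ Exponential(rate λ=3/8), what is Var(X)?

For X ~ Exponential(rate λ=3/8):
Var(X) = \frac{64}{9}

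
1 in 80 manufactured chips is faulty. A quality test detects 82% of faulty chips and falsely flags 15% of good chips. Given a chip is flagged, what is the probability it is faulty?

Let D = the rare event, + = positive/flagged.
P(D) = 1/80
P(+|D) = 82/100 = 41/50
P(+|D') = 15/100 = 3/20
P(+) = P(+|D)P(D) + P(+|D')P(D')
     = \frac{41}{50} × \frac{1}{80} + \frac{3}{20} × \frac{79}{80}
     = \frac{1267}{8000}
P(D|+) = P(+|D)P(D)/P(+) = \frac{82}{1267}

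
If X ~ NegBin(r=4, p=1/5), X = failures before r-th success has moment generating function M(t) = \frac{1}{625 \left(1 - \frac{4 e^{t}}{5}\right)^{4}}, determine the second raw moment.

To find E[X^2], compute M^(2)(0):
M^(1)(t) = \frac{16 e^{t}}{3125 \left(1 - \frac{4 e^{t}}{5}\right)^{5}}
M^(2)(t) = \frac{16 e^{t}}{3125 \left(1 - \frac{4 e^{t}}{5}\right)^{5}} + \frac{64 e^{2 t}}{3125 \left(1 - \frac{4 e^{t}}{5}\right)^{6}}
M^(2)(0) = 336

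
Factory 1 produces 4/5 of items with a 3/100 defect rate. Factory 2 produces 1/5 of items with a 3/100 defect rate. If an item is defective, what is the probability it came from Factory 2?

Using Bayes' theorem:
P(F1) = 4/5, P(D|F1) = 3/100
P(F2) = 1/5, P(D|F2) = 3/100
P(D) = P(D|F1)P(F1) + P(D|F2)P(F2)
     = \frac{3}{100}
P(F2|D) = P(D|F2)P(F2) / P(D)
= \frac{1}{5}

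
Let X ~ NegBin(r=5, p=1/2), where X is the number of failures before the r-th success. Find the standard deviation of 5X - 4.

For X ~ NegBin(r=5, p=1/2), where X is the number of failures before the r-th success:
Var(X) = 10
SD(X) = √(Var(X)) = √(10) = \sqrt{10}
SD(5X - 4) = |5| × SD(X) = 5 × \sqrt{10} = 5 \sqrt{10}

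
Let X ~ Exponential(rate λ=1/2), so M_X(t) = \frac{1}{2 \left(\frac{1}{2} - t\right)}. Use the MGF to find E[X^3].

To find E[X^3], compute M^(3)(0):
M^(1)(t) = \frac{1}{2 \left(\frac{1}{2} - t\right)^{2}}
M^(2)(t) = \frac{1}{\left(\frac{1}{2} - t\right)^{3}}
M^(3)(t) = \frac{3}{\left(\frac{1}{2} - t\right)^{4}}
M^(3)(0) = 48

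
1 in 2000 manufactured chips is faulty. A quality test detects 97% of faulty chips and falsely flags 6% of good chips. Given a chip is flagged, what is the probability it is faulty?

Let D = the rare event, + = positive/flagged.
P(D) = 1/2000
P(+|D) = 97/100
P(+|D') = 6/100 = 3/50
P(+) = P(+|D)P(D) + P(+|D')P(D')
     = \frac{97}{100} × \frac{1}{2000} + \frac{3}{50} × \frac{1999}{2000}
     = \frac{12091}{200000}
P(D|+) = P(+|D)P(D)/P(+) = \frac{97}{12091}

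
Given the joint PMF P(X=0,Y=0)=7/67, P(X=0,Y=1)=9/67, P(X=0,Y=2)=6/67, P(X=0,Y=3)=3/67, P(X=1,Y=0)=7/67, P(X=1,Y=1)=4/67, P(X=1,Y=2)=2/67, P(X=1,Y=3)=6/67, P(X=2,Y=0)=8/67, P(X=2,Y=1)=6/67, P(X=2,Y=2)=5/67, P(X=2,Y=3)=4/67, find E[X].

First find marginal of X:
P(X=0) = 25/67
P(X=1) = 19/67
P(X=2) = 23/67
E[X] = 0 × 25/67 + 1 × 19/67 + 2 × 23/67 = 65/67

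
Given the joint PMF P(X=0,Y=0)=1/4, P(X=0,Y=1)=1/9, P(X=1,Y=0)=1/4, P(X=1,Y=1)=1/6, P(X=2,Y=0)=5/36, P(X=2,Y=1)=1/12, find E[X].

First find marginal of X:
P(X=0) = 13/36
P(X=1) = 5/12
P(X=2) = 2/9
E[X] = 0 × 13/36 + 1 × 5/12 + 2 × 2/9 = 31/36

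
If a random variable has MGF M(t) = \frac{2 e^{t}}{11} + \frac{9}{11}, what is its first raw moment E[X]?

To find E[X], compute M^(1)(0):
M^(1)(t) = \frac{2 e^{t}}{11}
M^(1)(0) = \frac{2}{11}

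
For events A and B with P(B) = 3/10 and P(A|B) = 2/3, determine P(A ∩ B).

By definition, P(A|B) = P(A ∩ B) / P(B)
So P(A ∩ B) = P(A|B) × P(B)
= 2/3 × 3/10
= 1/5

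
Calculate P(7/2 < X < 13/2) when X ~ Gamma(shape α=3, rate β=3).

P(7/2 < X < 13/2) = ∫_{7/2}^{13/2} f(x) dx
where f(x) = \frac{27 x^{2} e^{- 3 x}}{2}
= \frac{-1685 + 533 e^{9}}{8 e^{\frac{39}{2}}}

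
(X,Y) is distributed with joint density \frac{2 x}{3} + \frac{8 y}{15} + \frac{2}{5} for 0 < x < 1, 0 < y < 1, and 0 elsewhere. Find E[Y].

E[Y] = ∫_0^1 ∫_0^1 y × f(x,y) dx dy
= \frac{49}{90}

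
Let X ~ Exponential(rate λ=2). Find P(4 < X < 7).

P(4 < X < 7) = ∫_{4}^{7} f(x) dx
where f(x) = 2 e^{- 2 x}
= - \frac{1 - e^{6}}{e^{14}}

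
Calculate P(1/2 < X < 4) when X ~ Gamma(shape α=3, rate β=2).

P(1/2 < X < 4) = ∫_{1/2}^{4} f(x) dx
where f(x) = 4 x^{2} e^{- 2 x}
= \frac{-82 + 5 e^{7}}{2 e^{8}}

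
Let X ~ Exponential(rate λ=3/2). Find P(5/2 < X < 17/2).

P(5/2 < X < 17/2) = ∫_{5/2}^{17/2} f(x) dx
where f(x) = \frac{3 e^{- \frac{3 x}{2}}}{2}
= - \frac{1 - e^{9}}{e^{\frac{51}{4}}}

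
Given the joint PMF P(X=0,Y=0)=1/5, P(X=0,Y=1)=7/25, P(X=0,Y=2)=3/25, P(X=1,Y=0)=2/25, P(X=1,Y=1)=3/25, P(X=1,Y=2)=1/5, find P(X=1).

P(X=1) = P(X=1,Y=0) + P(X=1,Y=1) + P(X=1,Y=2)
= 2/25 + 3/25 + 1/5
= 2/5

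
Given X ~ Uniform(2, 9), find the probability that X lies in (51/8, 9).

P(51/8 < X < 9) = ∫_{51/8}^{9} f(x) dx
where f(x) = \frac{1}{7}
= \frac{3}{8}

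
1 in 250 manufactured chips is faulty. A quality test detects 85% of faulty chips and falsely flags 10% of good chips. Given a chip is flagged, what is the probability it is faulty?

Let D = the rare event, + = positive/flagged.
P(D) = 1/250
P(+|D) = 85/100 = 17/20
P(+|D') = 10/100 = 1/10
P(+) = P(+|D)P(D) + P(+|D')P(D')
     = \frac{17}{20} × \frac{1}{250} + \frac{1}{10} × \frac{249}{250}
     = \frac{103}{1000}
P(D|+) = P(+|D)P(D)/P(+) = \frac{17}{515}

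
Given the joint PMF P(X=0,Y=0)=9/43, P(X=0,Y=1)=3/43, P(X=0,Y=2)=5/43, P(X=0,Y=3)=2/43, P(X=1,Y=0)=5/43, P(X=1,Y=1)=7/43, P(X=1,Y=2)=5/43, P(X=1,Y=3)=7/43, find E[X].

First find marginal of X:
P(X=0) = 19/43
P(X=1) = 24/43
E[X] = 0 × 19/43 + 1 × 24/43 = 24/43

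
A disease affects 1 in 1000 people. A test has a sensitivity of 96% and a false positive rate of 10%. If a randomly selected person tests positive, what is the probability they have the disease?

Let D = the rare event, + = positive/flagged.
P(D) = 1/1000
P(+|D) = 96/100 = 24/25
P(+|D') = 10/100 = 1/10
P(+) = P(+|D)P(D) + P(+|D')P(D')
     = \frac{24}{25} × \frac{1}{1000} + \frac{1}{10} × \frac{999}{1000}
     = \frac{5043}{50000}
P(D|+) = P(+|D)P(D)/P(+) = \frac{16}{1681}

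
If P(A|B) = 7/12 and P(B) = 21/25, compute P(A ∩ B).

By definition, P(A|B) = P(A ∩ B) / P(B)
So P(A ∩ B) = P(A|B) × P(B)
= 7/12 × 21/25
= 49/100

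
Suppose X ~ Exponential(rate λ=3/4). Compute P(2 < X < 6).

P(2 < X < 6) = ∫_{2}^{6} f(x) dx
where f(x) = \frac{3 e^{- \frac{3 x}{4}}}{4}
= - \frac{1 - e^{3}}{e^{\frac{9}{2}}}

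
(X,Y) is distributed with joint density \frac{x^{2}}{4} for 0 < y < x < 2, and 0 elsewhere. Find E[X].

f_X(x) = ∫_0^x \frac{x^{2}}{4} dy = \frac{x^{3}}{4}
E[X] = ∫_0^2 x × (\frac{x^{3}}{4}) dx = \frac{8}{5}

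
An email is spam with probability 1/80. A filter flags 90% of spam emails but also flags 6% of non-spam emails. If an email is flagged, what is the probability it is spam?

Let D = the rare event, + = positive/flagged.
P(D) = 1/80
P(+|D) = 90/100 = 9/10
P(+|D') = 6/100 = 3/50
P(+) = P(+|D)P(D) + P(+|D')P(D')
     = \frac{9}{10} × \frac{1}{80} + \frac{3}{50} × \frac{79}{80}
     = \frac{141}{2000}
P(D|+) = P(+|D)P(D)/P(+) = \frac{15}{94}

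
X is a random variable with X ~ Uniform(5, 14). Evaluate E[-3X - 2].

For X ~ Uniform(5, 14):
E[X] = \frac{19}{2}
E[-3X - 2] = -3 × E[X] - 2 = - \frac{61}{2}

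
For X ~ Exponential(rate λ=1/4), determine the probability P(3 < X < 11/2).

P(3 < X < 11/2) = ∫_{3}^{11/2} f(x) dx
where f(x) = \frac{e^{- \frac{x}{4}}}{4}
= - \frac{1}{e^{\frac{11}{8}}} + e^{- \frac{3}{4}}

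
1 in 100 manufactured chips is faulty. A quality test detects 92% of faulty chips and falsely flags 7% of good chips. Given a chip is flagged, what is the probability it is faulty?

Let D = the rare event, + = positive/flagged.
P(D) = 1/100
P(+|D) = 92/100 = 23/25
P(+|D') = 7/100
P(+) = P(+|D)P(D) + P(+|D')P(D')
     = \frac{23}{25} × \frac{1}{100} + \frac{7}{100} × \frac{99}{100}
     = \frac{157}{2000}
P(D|+) = P(+|D)P(D)/P(+) = \frac{92}{785}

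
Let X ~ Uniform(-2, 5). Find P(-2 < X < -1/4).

P(-2 < X < -1/4) = ∫_{-2}^{-1/4} f(x) dx
where f(x) = \frac{1}{7}
= \frac{1}{4}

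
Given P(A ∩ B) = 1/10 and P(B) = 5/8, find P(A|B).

P(A|B) = P(A ∩ B) / P(B)
= (1/10) / (5/8)
= 4/25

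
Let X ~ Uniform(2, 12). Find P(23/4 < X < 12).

P(23/4 < X < 12) = ∫_{23/4}^{12} f(x) dx
where f(x) = \frac{1}{10}
= \frac{5}{8}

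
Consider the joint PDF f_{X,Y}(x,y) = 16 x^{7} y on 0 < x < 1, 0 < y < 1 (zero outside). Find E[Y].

E[Y] = ∫_0^1 ∫_0^1 y × f(x,y) dx dy
= \frac{2}{3}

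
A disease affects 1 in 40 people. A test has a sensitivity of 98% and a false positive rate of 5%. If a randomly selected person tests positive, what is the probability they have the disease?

Let D = the rare event, + = positive/flagged.
P(D) = 1/40
P(+|D) = 98/100 = 49/50
P(+|D') = 5/100 = 1/20
P(+) = P(+|D)P(D) + P(+|D')P(D')
     = \frac{49}{50} × \frac{1}{40} + \frac{1}{20} × \frac{39}{40}
     = \frac{293}{4000}
P(D|+) = P(+|D)P(D)/P(+) = \frac{98}{293}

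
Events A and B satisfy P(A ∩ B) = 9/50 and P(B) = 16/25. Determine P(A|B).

P(A|B) = P(A ∩ B) / P(B)
= (9/50) / (16/25)
= 9/32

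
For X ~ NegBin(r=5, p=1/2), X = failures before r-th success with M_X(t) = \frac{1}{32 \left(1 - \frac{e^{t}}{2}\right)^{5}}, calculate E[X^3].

To find E[X^3], compute M^(3)(0):
M^(1)(t) = \frac{5 e^{t}}{64 \left(1 - \frac{e^{t}}{2}\right)^{6}}
M^(2)(t) = \frac{5 e^{t}}{64 \left(1 - \frac{e^{t}}{2}\right)^{6}} + \frac{15 e^{2 t}}{64 \left(1 - \frac{e^{t}}{2}\right)^{7}}
M^(3)(t) = \frac{5 e^{t}}{64 \left(1 - \frac{e^{t}}{2}\right)^{6}} + \frac{45 e^{2 t}}{64 \left(1 - \frac{e^{t}}{2}\right)^{7}} + \frac{105 e^{3 t}}{128 \left(1 - \frac{e^{t}}{2}\right)^{8}}
M^(3)(0) = 305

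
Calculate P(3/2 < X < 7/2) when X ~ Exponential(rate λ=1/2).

P(3/2 < X < 7/2) = ∫_{3/2}^{7/2} f(x) dx
where f(x) = \frac{e^{- \frac{x}{2}}}{2}
= - \frac{1 - e}{e^{\frac{7}{4}}}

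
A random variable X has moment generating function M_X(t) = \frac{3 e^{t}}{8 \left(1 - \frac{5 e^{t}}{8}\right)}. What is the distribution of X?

The MGF M(t) = \frac{3 e^{t}}{8 \left(1 - \frac{5 e^{t}}{8}\right)} is the standard form for the Geometric distribution.
Comparing with the known MGF formula identifies: Geometric(p=3/8), X = trial number of first success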